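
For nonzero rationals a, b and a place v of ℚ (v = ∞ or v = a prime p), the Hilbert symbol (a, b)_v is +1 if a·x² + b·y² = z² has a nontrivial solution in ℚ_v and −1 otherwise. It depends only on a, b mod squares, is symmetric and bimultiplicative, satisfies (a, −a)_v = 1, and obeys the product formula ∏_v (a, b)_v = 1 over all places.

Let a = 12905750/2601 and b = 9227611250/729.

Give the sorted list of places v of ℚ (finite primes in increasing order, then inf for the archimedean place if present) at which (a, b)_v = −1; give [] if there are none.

Mod squares: a ≡ 1430, b ≡ 2. Check v ∈ {∞, 2, 3, 5, 11, 13, 17, 19}.
v=3: a=3^-2·(≡2), b=3^-6·(≡2) mod 3; (2|3)=-1, (2|3)=-1; (−1)^{-2·-6·1}·(-1)^-6·(-1)^-2 = +1.
v=17: a=17^-2·(≡9), b=17^0·(≡2) mod 17; (9|17)=+1, (2|17)=+1; (−1)^{-2·0·8}·(+1)^0·(+1)^-2 = +1.
v=13: a=13^1·(≡5), b=13^2·(≡2) mod 13; (5|13)=-1, (2|13)=-1; (−1)^{1·2·6}·(-1)^2·(-1)^1 = -1.
v=19: a=19^2·(≡4), b=19^2·(≡8) mod 19; (4|19)=+1, (8|19)=-1; (−1)^{2·2·9}·(+1)^2·(-1)^2 = +1.
v=5: a=5^3·(≡1), b=5^4·(≡2) mod 5; (1|5)=+1, (2|5)=-1; (−1)^{3·4·2}·(+1)^4·(-1)^3 = -1.
v=∞: 1430 > 0 and 2 > 0  ⇒  (a,b)_∞ = +1.
v=11: a=11^1·(≡9), b=11^2·(≡7) mod 11; (9|11)=+1, (7|11)=-1; (−1)^{1·2·5}·(+1)^2·(-1)^1 = -1.
v=2: v_2(a)=1, v_2(b)=1; units ≡ 3, 1 (mod 8); ε·ε+αω+βω = 1·0+1·0+1·1 ≡ 1  ⇒  (a,b)_2 = -1.
(1430, 2 / ℚ) ramifies at {2, 5, 11, 13}: a division algebra.

[2, 5, 11, 13]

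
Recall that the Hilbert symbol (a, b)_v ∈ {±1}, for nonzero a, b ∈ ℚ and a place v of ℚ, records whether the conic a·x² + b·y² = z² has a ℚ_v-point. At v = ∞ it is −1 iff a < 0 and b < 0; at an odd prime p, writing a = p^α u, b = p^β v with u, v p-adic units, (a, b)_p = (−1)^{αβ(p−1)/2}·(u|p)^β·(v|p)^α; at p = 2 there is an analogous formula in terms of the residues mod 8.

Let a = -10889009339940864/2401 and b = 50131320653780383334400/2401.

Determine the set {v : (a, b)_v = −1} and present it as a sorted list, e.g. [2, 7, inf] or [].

[17, 29]

Mod squares: a ≡ -31, b ≡ 986. Check v ∈ {∞, 2, 3, 5, 7, 11, 17, 29, 31}.
v=11: a=11^2·(≡7), b=11^0·(≡2) mod 11; (7|11)=-1, (2|11)=-1; (−1)^{2·0·5}·(-1)^0·(-1)^2 = +1.
v=3: a=3^6·(≡2), b=3^12·(≡2) mod 3; (2|3)=-1, (2|3)=-1; (−1)^{6·12·1}·(-1)^12·(-1)^6 = +1.
v=5: a=5^0·(≡1), b=5^2·(≡1) mod 5; (1|5)=+1, (1|5)=+1; (−1)^{0·2·2}·(+1)^2·(+1)^0 = +1.
v=∞: -31 < 0 and 986 > 0  ⇒  (a,b)_∞ = +1.
v=2: v_2(a)=14, v_2(b)=15; units ≡ 1, 5 (mod 8); ε·ε+αω+βω = 0·0+14·1+15·0 ≡ 0  ⇒  (a,b)_2 = +1.
v=29: a=29^2·(≡26), b=29^3·(≡20) mod 29; (26|29)=-1, (20|29)=+1; (−1)^{2·3·14}·(-1)^3·(+1)^2 = -1.
v=7: a=7^-4·(≡1), b=7^-4·(≡6) mod 7; (1|7)=+1, (6|7)=-1; (−1)^{-4·-4·3}·(+1)^-4·(-1)^-4 = +1.
v=31: a=31^1·(≡11), b=31^2·(≡4) mod 31; (11|31)=-1, (4|31)=+1; (−1)^{1·2·15}·(-1)^2·(+1)^1 = +1.
v=17: a=17^2·(≡11), b=17^3·(≡5) mod 17; (11|17)=-1, (5|17)=-1; (−1)^{2·3·8}·(-1)^3·(-1)^2 = -1.
|Ram(-31, 986)| = 2, even; anisotropic at {17, 29}.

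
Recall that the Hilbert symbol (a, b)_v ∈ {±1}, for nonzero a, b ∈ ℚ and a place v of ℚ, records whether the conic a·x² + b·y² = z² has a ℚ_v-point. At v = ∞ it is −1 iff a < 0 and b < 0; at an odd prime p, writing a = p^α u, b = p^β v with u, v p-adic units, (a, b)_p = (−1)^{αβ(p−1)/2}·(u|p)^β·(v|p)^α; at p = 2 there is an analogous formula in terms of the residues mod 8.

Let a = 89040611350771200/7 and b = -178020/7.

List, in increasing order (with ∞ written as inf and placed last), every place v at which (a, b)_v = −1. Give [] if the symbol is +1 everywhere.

Mod squares: a ≡ 11062954, b ≡ -34615. Check v ∈ {∞, 2, 3, 5, 7, 17, 23, 43, 47}.
v=2: v_2(a)=9, v_2(b)=2; units ≡ 5, 1 (mod 8); ε·ε+αω+βω = 0·0+9·0+2·1 ≡ 0  ⇒  (a,b)_2 = +1.
v=17: a=17^1·(≡15), b=17^0·(≡3) mod 17; (15|17)=+1, (3|17)=-1; (−1)^{1·0·8}·(+1)^0·(-1)^1 = -1.
v=3: a=3^2·(≡1), b=3^2·(≡2) mod 3; (1|3)=+1, (2|3)=-1; (−1)^{2·2·1}·(+1)^2·(-1)^2 = +1.
v=47: a=47^1·(≡18), b=47^0·(≡9) mod 47; (18|47)=+1, (9|47)=+1; (−1)^{1·0·23}·(+1)^0·(+1)^1 = +1.
v=7: a=7^-1·(≡1), b=7^-1·(≡4) mod 7; (1|7)=+1, (4|7)=+1; (−1)^{-1·-1·3}·(+1)^-1·(+1)^-1 = -1.
v=∞: 11062954 > 0 and -34615 < 0  ⇒  (a,b)_∞ = +1.
v=43: a=43^3·(≡40), b=43^1·(≡29) mod 43; (40|43)=+1, (29|43)=-1; (−1)^{3·1·21}·(+1)^1·(-1)^3 = +1.
v=23: a=23^3·(≡22), b=23^1·(≡18) mod 23; (22|23)=-1, (18|23)=+1; (−1)^{3·1·11}·(-1)^1·(+1)^3 = +1.
v=5: a=5^2·(≡4), b=5^1·(≡3) mod 5; (4|5)=+1, (3|5)=-1; (−1)^{2·1·2}·(+1)^1·(-1)^2 = +1.
|Ram(11062954, -34615)| = 2, even; anisotropic at {7, 17}.

[7, 17]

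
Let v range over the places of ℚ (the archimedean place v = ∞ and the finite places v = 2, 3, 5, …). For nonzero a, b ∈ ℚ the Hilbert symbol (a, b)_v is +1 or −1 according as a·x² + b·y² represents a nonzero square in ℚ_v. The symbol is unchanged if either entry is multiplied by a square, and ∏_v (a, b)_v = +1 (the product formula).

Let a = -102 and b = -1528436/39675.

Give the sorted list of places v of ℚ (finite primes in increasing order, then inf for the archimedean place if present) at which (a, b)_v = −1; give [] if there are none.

(a, b) ≡ (-102, -6783) mod (ℚ^×)²; places V = {2, 3, 5, 7, 13, 17, 19, 23, ∞}.
(a,b)_23: α=0, u≡13; β=-2, v≡1 (mod 23); (13|23)=+1, (1|23)=+1; sign (−1)^0·+1^-2·+1^0 = +1.
(a,b)_17: α=1, u≡11; β=1, v≡4 (mod 17); (11|17)=-1, (4|17)=+1; sign (−1)^0·-1^1·+1^1 = -1.
(a,b)_13: α=0, u≡2; β=2, v≡9 (mod 13); (2|13)=-1, (9|13)=+1; sign (−1)^0·-1^2·+1^0 = +1.
(a,b)_2: α=1, β=2; u≡5, v≡1 (mod 8); ε(u)ε(v)=0·0, αω(v)=1·0, βω(u)=2·1; sum ≡ 0  ⇒  +1.
(a,b)_∞: sgn(-102)=−, sgn(-6783)=−, so -1.
(a,b)_3: α=1, u≡2; β=-1, v≡1 (mod 3); (2|3)=-1, (1|3)=+1; sign (−1)^1·-1^-1·+1^1 = +1.
(a,b)_7: α=0, u≡3; β=1, v≡4 (mod 7); (3|7)=-1, (4|7)=+1; sign (−1)^0·-1^1·+1^0 = -1.
(a,b)_5: α=0, u≡3; β=-2, v≡2 (mod 5); (3|5)=-1, (2|5)=-1; sign (−1)^0·-1^-2·-1^0 = +1.
(a,b)_19: α=0, u≡12; β=1, v≡7 (mod 19); (12|19)=-1, (7|19)=+1; sign (−1)^0·-1^1·+1^0 = -1.
(-102, -6783 / ℚ) ramifies at {7, 17, 19, ∞}: a division algebra.

[7, 17, 19, inf]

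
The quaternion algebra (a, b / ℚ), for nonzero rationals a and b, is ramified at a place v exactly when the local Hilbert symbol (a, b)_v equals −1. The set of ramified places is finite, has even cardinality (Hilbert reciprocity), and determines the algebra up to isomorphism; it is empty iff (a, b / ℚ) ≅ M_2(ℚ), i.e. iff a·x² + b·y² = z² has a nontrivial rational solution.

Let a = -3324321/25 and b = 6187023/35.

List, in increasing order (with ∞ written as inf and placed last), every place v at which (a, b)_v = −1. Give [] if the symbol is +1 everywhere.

(a, b) ≡ (-41041, 33005) mod (ℚ^×)²; places V = {2, 3, 5, 7, 11, 13, 23, 41, ∞}.
(a,b)_∞: sgn(-41041)=−, sgn(33005)=+, so +1.
(a,b)_2: α=0, β=0; u≡7, v≡5 (mod 8); ε(u)ε(v)=1·0, αω(v)=0·1, βω(u)=0·0; sum ≡ 0  ⇒  +1.
(a,b)_23: α=0, u≡15; β=1, v≡9 (mod 23); (15|23)=-1, (9|23)=+1; sign (−1)^0·-1^1·+1^0 = -1.
(a,b)_3: α=4, u≡2; β=8, v≡2 (mod 3); (2|3)=-1, (2|3)=-1; sign (−1)^0·-1^8·-1^4 = +1.
(a,b)_11: α=1, u≡1; β=0, v≡9 (mod 11); (1|11)=+1, (9|11)=+1; sign (−1)^0·+1^0·+1^1 = +1.
(a,b)_5: α=-2, u≡4; β=-1, v≡4 (mod 5); (4|5)=+1, (4|5)=+1; sign (−1)^0·+1^-1·+1^-2 = +1.
(a,b)_7: α=1, u≡3; β=-1, v≡2 (mod 7); (3|7)=-1, (2|7)=+1; sign (−1)^1·-1^-1·+1^1 = +1.
(a,b)_41: α=1, u≡22; β=1, v≡3 (mod 41); (22|41)=-1, (3|41)=-1; sign (−1)^0·-1^1·-1^1 = +1.
(a,b)_13: α=1, u≡7; β=0, v≡7 (mod 13); (7|13)=-1, (7|13)=-1; sign (−1)^0·-1^0·-1^1 = -1.
|Ram(-41041, 33005)| = 2, even; anisotropic at {13, 23}.

[13, 23]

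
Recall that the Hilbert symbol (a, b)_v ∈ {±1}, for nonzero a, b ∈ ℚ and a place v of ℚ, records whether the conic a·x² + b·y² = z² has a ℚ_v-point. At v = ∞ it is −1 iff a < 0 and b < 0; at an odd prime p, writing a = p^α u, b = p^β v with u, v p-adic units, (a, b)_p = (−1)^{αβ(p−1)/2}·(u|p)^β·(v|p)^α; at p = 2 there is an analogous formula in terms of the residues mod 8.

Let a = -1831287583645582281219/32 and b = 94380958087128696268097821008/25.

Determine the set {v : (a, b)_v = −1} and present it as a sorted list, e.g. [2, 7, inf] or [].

[2, 13]

Mod squares: a ≡ -38038, b ≡ 253. Check v ∈ {∞, 2, 3, 5, 7, 11, 13, 17, 19, 23}.
v=2: v_2(a)=-5, v_2(b)=4; units ≡ 5, 5 (mod 8); ε·ε+αω+βω = 0·0+-5·1+4·1 ≡ 1  ⇒  (a,b)_2 = -1.
v=23: a=23^2·(≡13), b=23^3·(≡14) mod 23; (13|23)=+1, (14|23)=-1; (−1)^{2·3·11}·(+1)^3·(-1)^2 = +1.
v=∞: -38038 < 0 and 253 > 0  ⇒  (a,b)_∞ = +1.
v=19: a=19^3·(≡18), b=19^4·(≡7) mod 19; (18|19)=-1, (7|19)=+1; (−1)^{3·4·9}·(-1)^4·(+1)^3 = +1.
v=17: a=17^4·(≡13), b=17^4·(≡1) mod 17; (13|17)=+1, (1|17)=+1; (−1)^{4·4·8}·(+1)^4·(+1)^4 = +1.
v=11: a=11^1·(≡7), b=11^1·(≡9) mod 11; (7|11)=-1, (9|11)=+1; (−1)^{1·1·5}·(-1)^1·(+1)^1 = +1.
v=3: a=3^6·(≡2), b=3^10·(≡1) mod 3; (2|3)=-1, (1|3)=+1; (−1)^{6·10·1}·(-1)^10·(+1)^6 = +1.
v=5: a=5^0·(≡3), b=5^-2·(≡3) mod 5; (3|5)=-1, (3|5)=-1; (−1)^{0·-2·2}·(-1)^-2·(-1)^0 = +1.
v=13: a=13^3·(≡1), b=13^4·(≡8) mod 13; (1|13)=+1, (8|13)=-1; (−1)^{3·4·6}·(+1)^4·(-1)^3 = -1.
v=7: a=7^3·(≡5), b=7^4·(≡1) mod 7; (5|7)=-1, (1|7)=+1; (−1)^{3·4·3}·(-1)^4·(+1)^3 = +1.
Ram(-38038, 253) = {2, 13}; no ℚ_2-point on the conic.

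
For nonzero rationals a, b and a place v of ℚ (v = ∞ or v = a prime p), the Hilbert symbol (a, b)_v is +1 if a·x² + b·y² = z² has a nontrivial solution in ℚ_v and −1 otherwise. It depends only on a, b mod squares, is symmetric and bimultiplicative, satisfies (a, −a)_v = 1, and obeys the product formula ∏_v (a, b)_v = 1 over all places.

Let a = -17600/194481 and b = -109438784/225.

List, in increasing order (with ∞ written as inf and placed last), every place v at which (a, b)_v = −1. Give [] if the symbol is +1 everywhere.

[7, 11, 13, 19, 43, inf]

Mod squares: a ≡ -11, b ≡ -1709981. Check v ∈ {∞, 2, 3, 5, 7, 11, 13, 19, 23, 43}.
v=11: a=11^1·(≡6), b=11^0·(≡8) mod 11; (6|11)=-1, (8|11)=-1; (−1)^{1·0·5}·(-1)^0·(-1)^1 = -1.
v=23: a=23^0·(≡4), b=23^1·(≡12) mod 23; (4|23)=+1, (12|23)=+1; (−1)^{0·1·11}·(+1)^1·(+1)^0 = +1.
v=13: a=13^0·(≡2), b=13^1·(≡4) mod 13; (2|13)=-1, (4|13)=+1; (−1)^{0·1·6}·(-1)^1·(+1)^0 = -1.
v=3: a=3^-4·(≡1), b=3^-2·(≡1) mod 3; (1|3)=+1, (1|3)=+1; (−1)^{-4·-2·1}·(+1)^-2·(+1)^-4 = +1.
v=43: a=43^0·(≡7), b=43^1·(≡34) mod 43; (7|43)=-1, (34|43)=-1; (−1)^{0·1·21}·(-1)^1·(-1)^0 = -1.
v=7: a=7^-4·(≡3), b=7^1·(≡3) mod 7; (3|7)=-1, (3|7)=-1; (−1)^{-4·1·3}·(-1)^1·(-1)^-4 = -1.
v=5: a=5^2·(≡1), b=5^-2·(≡4) mod 5; (1|5)=+1, (4|5)=+1; (−1)^{2·-2·2}·(+1)^-2·(+1)^2 = +1.
v=2: v_2(a)=6, v_2(b)=6; units ≡ 5, 3 (mod 8); ε·ε+αω+βω = 0·1+6·1+6·1 ≡ 0  ⇒  (a,b)_2 = +1.
v=∞: -11 < 0 and -1709981 < 0  ⇒  (a,b)_∞ = -1.
v=19: a=19^0·(≡2), b=19^1·(≡16) mod 19; (2|19)=-1, (16|19)=+1; (−1)^{0·1·9}·(-1)^1·(+1)^0 = -1.
|Ram(-11, -1709981)| = 6, even; anisotropic at {7, 11, 13, 19, 43, ∞}.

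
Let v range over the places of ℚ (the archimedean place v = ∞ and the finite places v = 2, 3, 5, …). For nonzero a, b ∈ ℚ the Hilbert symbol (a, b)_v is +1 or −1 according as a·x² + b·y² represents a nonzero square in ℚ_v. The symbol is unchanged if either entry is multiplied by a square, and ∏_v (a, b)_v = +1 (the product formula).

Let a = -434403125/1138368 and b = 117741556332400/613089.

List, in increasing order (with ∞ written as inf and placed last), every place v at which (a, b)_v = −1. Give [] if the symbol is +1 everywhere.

(a, b) ≡ (-7215, 1272271) mod (ℚ^×)²; places V = {2, 3, 5, 7, 11, 13, 17, 29, 31, 37, 41, ∞}.
(a,b)_2: α=-6, β=4; u≡1, v≡7 (mod 8); ε(u)ε(v)=0·1, αω(v)=-6·0, βω(u)=4·0; sum ≡ 0  ⇒  +1.
(a,b)_37: α=1, u≡4; β=2, v≡11 (mod 37); (4|37)=+1, (11|37)=+1; sign (−1)^0·+1^2·+1^1 = +1.
(a,b)_17: α=2, u≡12; β=0, v≡15 (mod 17); (12|17)=-1, (15|17)=+1; sign (−1)^0·-1^0·+1^2 = +1.
(a,b)_3: α=-1, u≡1; β=-6, v≡1 (mod 3); (1|3)=+1, (1|3)=+1; sign (−1)^0·+1^-6·+1^-1 = +1.
(a,b)_31: α=0, u≡20; β=1, v≡5 (mod 31); (20|31)=+1, (5|31)=+1; sign (−1)^0·+1^1·+1^0 = +1.
(a,b)_7: α=-2, u≡2; β=1, v≡6 (mod 7); (2|7)=+1, (6|7)=-1; sign (−1)^0·+1^1·-1^-2 = +1.
(a,b)_11: α=-2, u≡3; β=1, v≡8 (mod 11); (3|11)=+1, (8|11)=-1; sign (−1)^0·+1^1·-1^-2 = +1.
(a,b)_13: α=1, u≡3; β=3, v≡9 (mod 13); (3|13)=+1, (9|13)=+1; sign (−1)^0·+1^3·+1^1 = +1.
(a,b)_29: α=0, u≡13; β=-2, v≡18 (mod 29); (13|29)=+1, (18|29)=-1; sign (−1)^0·+1^-2·-1^0 = +1.
(a,b)_41: α=0, u≡25; β=1, v≡13 (mod 41); (25|41)=+1, (13|41)=-1; sign (−1)^0·+1^1·-1^0 = +1.
(a,b)_5: α=5, u≡2; β=2, v≡4 (mod 5); (2|5)=-1, (4|5)=+1; sign (−1)^0·-1^2·+1^5 = +1.
(a,b)_∞: sgn(-7215)=−, sgn(1272271)=+, so +1.
Ram(a, b) = ∅: the form -7215·x² + 1272271·y² − z² is isotropic over every ℚ_v, so by Hasse–Minkowski it is isotropic over ℚ.

[]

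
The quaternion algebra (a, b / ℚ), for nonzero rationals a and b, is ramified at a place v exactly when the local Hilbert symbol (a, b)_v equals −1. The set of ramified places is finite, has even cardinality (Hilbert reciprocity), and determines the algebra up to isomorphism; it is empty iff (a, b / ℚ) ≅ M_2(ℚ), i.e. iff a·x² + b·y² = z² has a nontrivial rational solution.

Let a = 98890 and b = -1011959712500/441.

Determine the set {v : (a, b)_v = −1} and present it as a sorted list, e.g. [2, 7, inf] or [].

[2, 19]

Mod squares: a ≡ 98890, b ≡ -1121285. Check v ∈ {∞, 2, 3, 5, 7, 11, 19, 29, 31, 37}.
v=37: a=37^0·(≡26), b=37^1·(≡22) mod 37; (26|37)=+1, (22|37)=-1; (−1)^{0·1·18}·(+1)^1·(-1)^0 = +1.
v=19: a=19^0·(≡14), b=19^3·(≡2) mod 19; (14|19)=-1, (2|19)=-1; (−1)^{0·3·9}·(-1)^3·(-1)^0 = -1.
v=29: a=29^1·(≡17), b=29^1·(≡12) mod 29; (17|29)=-1, (12|29)=-1; (−1)^{1·1·14}·(-1)^1·(-1)^1 = +1.
v=31: a=31^1·(≡28), b=31^0·(≡2) mod 31; (28|31)=+1, (2|31)=+1; (−1)^{1·0·15}·(+1)^0·(+1)^1 = +1.
v=∞: 98890 > 0 and -1121285 < 0  ⇒  (a,b)_∞ = +1.
v=7: a=7^0·(≡1), b=7^-2·(≡6) mod 7; (1|7)=+1, (6|7)=-1; (−1)^{0·-2·3}·(+1)^-2·(-1)^0 = +1.
v=11: a=11^1·(≡3), b=11^1·(≡10) mod 11; (3|11)=+1, (10|11)=-1; (−1)^{1·1·5}·(+1)^1·(-1)^1 = +1.
v=3: a=3^0·(≡1), b=3^-2·(≡1) mod 3; (1|3)=+1, (1|3)=+1; (−1)^{0·-2·1}·(+1)^-2·(+1)^0 = +1.
v=5: a=5^1·(≡3), b=5^5·(≡2) mod 5; (3|5)=-1, (2|5)=-1; (−1)^{1·5·2}·(-1)^5·(-1)^1 = +1.
v=2: v_2(a)=1, v_2(b)=2; units ≡ 5, 3 (mod 8); ε·ε+αω+βω = 0·1+1·1+2·1 ≡ 1  ⇒  (a,b)_2 = -1.
Ram(98890, -1121285) = {2, 19}; no ℚ_2-point on the conic.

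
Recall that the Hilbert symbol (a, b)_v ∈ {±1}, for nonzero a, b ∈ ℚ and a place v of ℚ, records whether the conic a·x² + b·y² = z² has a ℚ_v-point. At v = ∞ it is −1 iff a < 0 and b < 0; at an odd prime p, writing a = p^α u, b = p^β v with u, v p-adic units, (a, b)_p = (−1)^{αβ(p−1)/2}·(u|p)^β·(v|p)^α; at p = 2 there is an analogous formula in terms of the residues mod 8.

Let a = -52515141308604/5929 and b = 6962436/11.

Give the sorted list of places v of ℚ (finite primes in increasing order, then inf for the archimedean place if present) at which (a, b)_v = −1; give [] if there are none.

[19, 29]

(a, b) ≡ (-39, 236379) mod (ℚ^×)²; places V = {2, 3, 7, 11, 13, 19, 29, ∞}.
(a,b)_7: α=-2, u≡6; β=0, v≡3 (mod 7); (6|7)=-1, (3|7)=-1; sign (−1)^0·-1^0·-1^-2 = +1.
(a,b)_29: α=2, u≡8; β=1, v≡2 (mod 29); (8|29)=-1, (2|29)=-1; sign (−1)^0·-1^1·-1^2 = -1.
(a,b)_19: α=2, u≡12; β=1, v≡13 (mod 19); (12|19)=-1, (13|19)=-1; sign (−1)^0·-1^1·-1^2 = -1.
(a,b)_13: α=3, u≡4; β=1, v≡1 (mod 13); (4|13)=+1, (1|13)=+1; sign (−1)^0·+1^1·+1^3 = +1.
(a,b)_3: α=9, u≡2; β=5, v≡1 (mod 3); (2|3)=-1, (1|3)=+1; sign (−1)^1·-1^5·+1^9 = +1.
(a,b)_11: α=-2, u≡3; β=-1, v≡8 (mod 11); (3|11)=+1, (8|11)=-1; sign (−1)^0·+1^-1·-1^-2 = +1.
(a,b)_∞: sgn(-39)=−, sgn(236379)=+, so +1.
(a,b)_2: α=2, β=2; u≡1, v≡3 (mod 8); ε(u)ε(v)=0·1, αω(v)=2·1, βω(u)=2·0; sum ≡ 0  ⇒  +1.
Ram(-39, 236379) = {19, 29}; no ℚ_19-point on the conic.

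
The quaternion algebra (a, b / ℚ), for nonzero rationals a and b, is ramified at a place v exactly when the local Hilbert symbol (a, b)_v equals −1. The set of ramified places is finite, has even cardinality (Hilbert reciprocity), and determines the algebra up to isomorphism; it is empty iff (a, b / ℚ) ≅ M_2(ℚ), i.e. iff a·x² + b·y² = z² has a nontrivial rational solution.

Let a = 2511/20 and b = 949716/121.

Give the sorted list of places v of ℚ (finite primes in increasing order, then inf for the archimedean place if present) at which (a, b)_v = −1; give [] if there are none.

[23, 31]

Mod squares: a ≡ 155, b ≡ 26381. Check v ∈ {∞, 2, 3, 5, 11, 23, 31, 37}.
v=5: a=5^-1·(≡4), b=5^0·(≡1) mod 5; (4|5)=+1, (1|5)=+1; (−1)^{-1·0·2}·(+1)^0·(+1)^-1 = +1.
v=3: a=3^4·(≡2), b=3^2·(≡2) mod 3; (2|3)=-1, (2|3)=-1; (−1)^{4·2·1}·(-1)^2·(-1)^4 = +1.
v=31: a=31^1·(≡18), b=31^1·(≡18) mod 31; (18|31)=+1, (18|31)=+1; (−1)^{1·1·15}·(+1)^1·(+1)^1 = -1.
v=37: a=37^0·(≡9), b=37^1·(≡36) mod 37; (9|37)=+1, (36|37)=+1; (−1)^{0·1·18}·(+1)^1·(+1)^0 = +1.
v=2: v_2(a)=-2, v_2(b)=2; units ≡ 3, 5 (mod 8); ε·ε+αω+βω = 1·0+-2·1+2·1 ≡ 0  ⇒  (a,b)_2 = +1.
v=23: a=23^0·(≡14), b=23^1·(≡5) mod 23; (14|23)=-1, (5|23)=-1; (−1)^{0·1·11}·(-1)^1·(-1)^0 = -1.
v=∞: 155 > 0 and 26381 > 0  ⇒  (a,b)_∞ = +1.
v=11: a=11^0·(≡4), b=11^-2·(≡9) mod 11; (4|11)=+1, (9|11)=+1; (−1)^{0·-2·5}·(+1)^-2·(+1)^0 = +1.
Ram(155, 26381) = {23, 31}; no ℚ_23-point on the conic.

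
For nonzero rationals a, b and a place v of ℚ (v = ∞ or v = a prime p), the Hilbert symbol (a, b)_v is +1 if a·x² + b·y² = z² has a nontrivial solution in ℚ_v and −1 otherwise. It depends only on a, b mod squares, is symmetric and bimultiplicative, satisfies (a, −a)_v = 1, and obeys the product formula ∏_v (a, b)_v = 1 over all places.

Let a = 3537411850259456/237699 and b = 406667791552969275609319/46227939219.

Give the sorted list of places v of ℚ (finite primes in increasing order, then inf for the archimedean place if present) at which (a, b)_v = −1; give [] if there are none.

Mod squares: a ≡ 9361, b ≡ 271469. Check v ∈ {∞, 2, 3, 7, 11, 13, 23, 29, 37}.
v=3: a=3^-2·(≡1), b=3^-6·(≡2) mod 3; (1|3)=+1, (2|3)=-1; (−1)^{-2·-6·1}·(+1)^-6·(-1)^-2 = +1.
v=29: a=29^2·(≡4), b=29^5·(≡16) mod 29; (4|29)=+1, (16|29)=+1; (−1)^{2·5·14}·(+1)^5·(+1)^2 = +1.
v=13: a=13^6·(≡1), b=13^12·(≡4) mod 13; (1|13)=+1, (4|13)=+1; (−1)^{6·12·6}·(+1)^12·(+1)^6 = +1.
v=11: a=11^-1·(≡3), b=11^-1·(≡10) mod 11; (3|11)=+1, (10|11)=-1; (−1)^{-1·-1·5}·(+1)^-1·(-1)^-1 = +1.
v=∞: 9361 > 0 and 271469 > 0  ⇒  (a,b)_∞ = +1.
v=23: a=23^1·(≡1), b=23^1·(≡1) mod 23; (1|23)=+1, (1|23)=+1; (−1)^{1·1·11}·(+1)^1·(+1)^1 = -1.
v=7: a=7^-4·(≡1), b=7^-8·(≡1) mod 7; (1|7)=+1, (1|7)=+1; (−1)^{-4·-8·3}·(+1)^-8·(+1)^-4 = +1.
v=2: v_2(a)=10, v_2(b)=0; units ≡ 1, 5 (mod 8); ε·ε+αω+βω = 0·0+10·1+0·0 ≡ 0  ⇒  (a,b)_2 = +1.
v=37: a=37^1·(≡22), b=37^1·(≡3) mod 37; (22|37)=-1, (3|37)=+1; (−1)^{1·1·18}·(-1)^1·(+1)^1 = -1.
|Ram(9361, 271469)| = 2, even; anisotropic at {23, 37}.

[23, 37]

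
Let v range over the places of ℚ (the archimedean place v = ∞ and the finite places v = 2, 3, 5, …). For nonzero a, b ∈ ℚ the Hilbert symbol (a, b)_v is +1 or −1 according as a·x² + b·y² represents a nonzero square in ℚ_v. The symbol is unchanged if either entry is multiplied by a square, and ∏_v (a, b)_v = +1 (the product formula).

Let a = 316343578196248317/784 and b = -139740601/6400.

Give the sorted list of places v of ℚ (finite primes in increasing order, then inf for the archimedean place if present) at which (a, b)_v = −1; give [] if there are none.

(a, b) ≡ (1152957, -481) mod (ℚ^×)²; places V = {2, 3, 5, 7, 11, 13, 17, 37, 47, ∞}.
(a,b)_3: α=5, u≡1; β=0, v≡2 (mod 3); (1|3)=+1, (2|3)=-1; sign (−1)^0·+1^0·-1^5 = -1.
(a,b)_17: α=1, u≡15; β=0, v≡12 (mod 17); (15|17)=+1, (12|17)=-1; sign (−1)^0·+1^0·-1^1 = -1.
(a,b)_5: α=0, u≡3; β=-2, v≡4 (mod 5); (3|5)=-1, (4|5)=+1; sign (−1)^0·-1^-2·+1^0 = +1.
(a,b)_37: α=3, u≡11; β=1, v≡35 (mod 37); (11|37)=+1, (35|37)=-1; sign (−1)^0·+1^1·-1^3 = -1.
(a,b)_∞: sgn(1152957)=+, sgn(-481)=−, so +1.
(a,b)_47: α=1, u≡26; β=0, v≡16 (mod 47); (26|47)=-1, (16|47)=+1; sign (−1)^0·-1^0·+1^1 = +1.
(a,b)_13: α=3, u≡1; β=1, v≡5 (mod 13); (1|13)=+1, (5|13)=-1; sign (−1)^0·+1^1·-1^3 = -1.
(a,b)_2: α=-4, β=-8; u≡5, v≡7 (mod 8); ε(u)ε(v)=0·1, αω(v)=-4·0, βω(u)=-8·1; sum ≡ 0  ⇒  +1.
(a,b)_7: α=-2, u≡4; β=4, v≡2 (mod 7); (4|7)=+1, (2|7)=+1; sign (−1)^0·+1^4·+1^-2 = +1.
(a,b)_11: α=4, u≡3; β=2, v≡1 (mod 11); (3|11)=+1, (1|11)=+1; sign (−1)^0·+1^2·+1^4 = +1.
Ram(1152957, -481) = {3, 13, 17, 37}; no ℚ_3-point on the conic.

[3, 13, 17, 37]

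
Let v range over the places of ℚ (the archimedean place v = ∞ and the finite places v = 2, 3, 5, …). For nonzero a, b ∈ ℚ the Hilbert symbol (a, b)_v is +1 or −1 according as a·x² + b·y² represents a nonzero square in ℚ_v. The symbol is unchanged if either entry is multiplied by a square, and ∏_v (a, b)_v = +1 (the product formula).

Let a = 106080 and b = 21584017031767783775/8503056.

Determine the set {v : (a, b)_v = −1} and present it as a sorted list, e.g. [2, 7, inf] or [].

Mod squares: a ≡ 6630, b ≡ 4199. Check v ∈ {∞, 2, 3, 5, 7, 13, 17, 19, 23, 31}.
v=13: a=13^1·(≡9), b=13^5·(≡2) mod 13; (9|13)=+1, (2|13)=-1; (−1)^{1·5·6}·(+1)^5·(-1)^1 = -1.
v=31: a=31^0·(≡29), b=31^2·(≡9) mod 31; (29|31)=-1, (9|31)=+1; (−1)^{0·2·15}·(-1)^2·(+1)^0 = +1.
v=3: a=3^1·(≡2), b=3^-12·(≡2) mod 3; (2|3)=-1, (2|3)=-1; (−1)^{1·-12·1}·(-1)^-12·(-1)^1 = -1.
v=2: v_2(a)=5, v_2(b)=-4; units ≡ 3, 7 (mod 8); ε·ε+αω+βω = 1·1+5·0+-4·1 ≡ 1  ⇒  (a,b)_2 = -1.
v=5: a=5^1·(≡1), b=5^2·(≡1) mod 5; (1|5)=+1, (1|5)=+1; (−1)^{1·2·2}·(+1)^2·(+1)^1 = +1.
v=23: a=23^0·(≡4), b=23^2·(≡2) mod 23; (4|23)=+1, (2|23)=+1; (−1)^{0·2·11}·(+1)^2·(+1)^0 = +1.
v=19: a=19^0·(≡3), b=19^1·(≡18) mod 19; (3|19)=-1, (18|19)=-1; (−1)^{0·1·9}·(-1)^1·(-1)^0 = -1.
v=∞: 6630 > 0 and 4199 > 0  ⇒  (a,b)_∞ = +1.
v=7: a=7^0·(≡2), b=7^2·(≡3) mod 7; (2|7)=+1, (3|7)=-1; (−1)^{0·2·3}·(+1)^2·(-1)^0 = +1.
v=17: a=17^1·(≡1), b=17^3·(≡2) mod 17; (1|17)=+1, (2|17)=+1; (−1)^{1·3·8}·(+1)^3·(+1)^1 = +1.
Ram(6630, 4199) = {2, 3, 13, 19}; no ℚ_2-point on the conic.

[2, 3, 13, 19]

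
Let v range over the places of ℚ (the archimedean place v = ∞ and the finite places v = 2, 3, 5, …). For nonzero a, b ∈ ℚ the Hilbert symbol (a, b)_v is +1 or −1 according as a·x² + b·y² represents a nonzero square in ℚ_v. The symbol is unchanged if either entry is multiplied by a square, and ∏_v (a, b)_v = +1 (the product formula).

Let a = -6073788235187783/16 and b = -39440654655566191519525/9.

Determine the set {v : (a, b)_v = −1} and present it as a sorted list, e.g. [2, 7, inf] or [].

[11, 31, 47, inf]

(a, b) ≡ (-47, -668701) mod (ℚ^×)²; places V = {2, 3, 5, 11, 17, 31, 37, 47, 53, ∞}.
(a,b)_53: α=2, u≡28; β=3, v≡26 (mod 53); (28|53)=+1, (26|53)=-1; sign (−1)^0·+1^3·-1^2 = +1.
(a,b)_47: α=1, u≡22; β=2, v≡44 (mod 47); (22|47)=-1, (44|47)=-1; sign (−1)^0·-1^2·-1^1 = -1.
(a,b)_3: α=0, u≡1; β=-2, v≡2 (mod 3); (1|3)=+1, (2|3)=-1; sign (−1)^0·+1^-2·-1^0 = +1.
(a,b)_∞: sgn(-47)=−, sgn(-668701)=−, so -1.
(a,b)_5: α=0, u≡2; β=2, v≡1 (mod 5); (2|5)=-1, (1|5)=+1; sign (−1)^0·-1^2·+1^0 = +1.
(a,b)_11: α=2, u≡10; β=1, v≡8 (mod 11); (10|11)=-1, (8|11)=-1; sign (−1)^0·-1^1·-1^2 = -1.
(a,b)_2: α=-4, β=0; u≡1, v≡3 (mod 8); ε(u)ε(v)=0·1, αω(v)=-4·1, βω(u)=0·0; sum ≡ 0  ⇒  +1.
(a,b)_31: α=2, u≡29; β=3, v≡4 (mod 31); (29|31)=-1, (4|31)=+1; sign (−1)^0·-1^3·+1^2 = -1.
(a,b)_17: α=2, u≡9; β=2, v≡11 (mod 17); (9|17)=+1, (11|17)=-1; sign (−1)^0·+1^2·-1^2 = +1.
(a,b)_37: α=2, u≡11; β=3, v≡19 (mod 37); (11|37)=+1, (19|37)=-1; sign (−1)^0·+1^3·-1^2 = +1.
|Ram(-47, -668701)| = 4, even; anisotropic at {11, 31, 47, ∞}.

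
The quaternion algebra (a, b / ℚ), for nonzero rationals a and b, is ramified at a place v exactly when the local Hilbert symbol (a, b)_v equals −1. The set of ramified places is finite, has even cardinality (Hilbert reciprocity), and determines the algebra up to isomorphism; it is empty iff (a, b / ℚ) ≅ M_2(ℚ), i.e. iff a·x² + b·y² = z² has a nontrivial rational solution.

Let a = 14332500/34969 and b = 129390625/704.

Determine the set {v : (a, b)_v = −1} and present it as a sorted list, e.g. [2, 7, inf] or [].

[11, 13]

(a, b) ≡ (13, 11) mod (ℚ^×)²; places V = {2, 3, 5, 7, 11, 13, 17, ∞}.
(a,b)_5: α=4, u≡3; β=6, v≡4 (mod 5); (3|5)=-1, (4|5)=+1; sign (−1)^0·-1^6·+1^4 = +1.
(a,b)_11: α=-2, u≡2; β=-1, v≡5 (mod 11); (2|11)=-1, (5|11)=+1; sign (−1)^0·-1^-1·+1^-2 = -1.
(a,b)_3: α=2, u≡1; β=0, v≡2 (mod 3); (1|3)=+1, (2|3)=-1; sign (−1)^0·+1^0·-1^2 = +1.
(a,b)_∞: sgn(13)=+, sgn(11)=+, so +1.
(a,b)_7: α=2, u≡3; β=2, v≡2 (mod 7); (3|7)=-1, (2|7)=+1; sign (−1)^0·-1^2·+1^2 = +1.
(a,b)_2: α=2, β=-6; u≡5, v≡3 (mod 8); ε(u)ε(v)=0·1, αω(v)=2·1, βω(u)=-6·1; sum ≡ 0  ⇒  +1.
(a,b)_13: α=1, u≡4; β=2, v≡8 (mod 13); (4|13)=+1, (8|13)=-1; sign (−1)^0·+1^2·-1^1 = -1.
(a,b)_17: α=-2, u≡2; β=0, v≡3 (mod 17); (2|17)=+1, (3|17)=-1; sign (−1)^0·+1^0·-1^-2 = +1.
|Ram(13, 11)| = 2, even; anisotropic at {11, 13}.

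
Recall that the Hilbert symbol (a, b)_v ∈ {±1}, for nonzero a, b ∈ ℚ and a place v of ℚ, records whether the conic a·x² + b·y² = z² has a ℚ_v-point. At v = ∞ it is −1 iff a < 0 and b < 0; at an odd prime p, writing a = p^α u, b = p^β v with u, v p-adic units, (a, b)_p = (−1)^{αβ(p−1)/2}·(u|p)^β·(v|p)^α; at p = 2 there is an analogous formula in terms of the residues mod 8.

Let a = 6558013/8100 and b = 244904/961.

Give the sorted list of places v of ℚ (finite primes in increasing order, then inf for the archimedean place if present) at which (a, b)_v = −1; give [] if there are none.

[2, 23]

Mod squares: a ≡ 253, b ≡ 506. Check v ∈ {∞, 2, 3, 5, 7, 11, 23, 31}.
v=3: a=3^-4·(≡1), b=3^0·(≡2) mod 3; (1|3)=+1, (2|3)=-1; (−1)^{-4·0·1}·(+1)^0·(-1)^-4 = +1.
v=31: a=31^0·(≡20), b=31^-2·(≡4) mod 31; (20|31)=+1, (4|31)=+1; (−1)^{0·-2·15}·(+1)^-2·(+1)^0 = +1.
v=7: a=7^2·(≡4), b=7^0·(≡1) mod 7; (4|7)=+1, (1|7)=+1; (−1)^{2·0·3}·(+1)^0·(+1)^2 = +1.
v=2: v_2(a)=-2, v_2(b)=3; units ≡ 5, 5 (mod 8); ε·ε+αω+βω = 0·0+-2·1+3·1 ≡ 1  ⇒  (a,b)_2 = -1.
v=11: a=11^1·(≡4), b=11^3·(≡2) mod 11; (4|11)=+1, (2|11)=-1; (−1)^{1·3·5}·(+1)^3·(-1)^1 = +1.
v=5: a=5^-2·(≡2), b=5^0·(≡4) mod 5; (2|5)=-1, (4|5)=+1; (−1)^{-2·0·2}·(-1)^0·(+1)^-2 = +1.
v=∞: 253 > 0 and 506 > 0  ⇒  (a,b)_∞ = +1.
v=23: a=23^3·(≡14), b=23^1·(≡14) mod 23; (14|23)=-1, (14|23)=-1; (−1)^{3·1·11}·(-1)^1·(-1)^3 = -1.
(253, 506 / ℚ) ramifies at {2, 23}: a division algebra.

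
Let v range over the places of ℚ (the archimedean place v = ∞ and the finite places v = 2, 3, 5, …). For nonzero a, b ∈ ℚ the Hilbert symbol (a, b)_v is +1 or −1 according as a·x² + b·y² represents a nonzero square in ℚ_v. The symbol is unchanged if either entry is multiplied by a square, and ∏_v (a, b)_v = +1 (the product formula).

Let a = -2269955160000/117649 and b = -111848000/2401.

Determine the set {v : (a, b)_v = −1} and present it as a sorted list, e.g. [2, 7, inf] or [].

Mod squares: a ≡ -31, b ≡ -69905. Check v ∈ {∞, 2, 3, 5, 7, 11, 31, 41}.
v=31: a=31^1·(≡23), b=31^1·(≡2) mod 31; (23|31)=-1, (2|31)=+1; (−1)^{1·1·15}·(-1)^1·(+1)^1 = +1.
v=3: a=3^2·(≡2), b=3^0·(≡1) mod 3; (2|3)=-1, (1|3)=+1; (−1)^{2·0·1}·(-1)^0·(+1)^2 = +1.
v=2: v_2(a)=6, v_2(b)=6; units ≡ 1, 7 (mod 8); ε·ε+αω+βω = 0·1+6·0+6·0 ≡ 0  ⇒  (a,b)_2 = +1.
v=5: a=5^4·(≡1), b=5^3·(≡1) mod 5; (1|5)=+1, (1|5)=+1; (−1)^{4·3·2}·(+1)^3·(+1)^4 = +1.
v=11: a=11^2·(≡8), b=11^1·(≡5) mod 11; (8|11)=-1, (5|11)=+1; (−1)^{2·1·5}·(-1)^1·(+1)^2 = -1.
v=41: a=41^2·(≡21), b=41^1·(≡15) mod 41; (21|41)=+1, (15|41)=-1; (−1)^{2·1·20}·(+1)^1·(-1)^2 = +1.
v=∞: -31 < 0 and -69905 < 0  ⇒  (a,b)_∞ = -1.
v=7: a=7^-6·(≡4), b=7^-4·(≡2) mod 7; (4|7)=+1, (2|7)=+1; (−1)^{-6·-4·3}·(+1)^-4·(+1)^-6 = +1.
Ram(-31, -69905) = {11, ∞}; no ℚ_11-point on the conic.

[11, inf]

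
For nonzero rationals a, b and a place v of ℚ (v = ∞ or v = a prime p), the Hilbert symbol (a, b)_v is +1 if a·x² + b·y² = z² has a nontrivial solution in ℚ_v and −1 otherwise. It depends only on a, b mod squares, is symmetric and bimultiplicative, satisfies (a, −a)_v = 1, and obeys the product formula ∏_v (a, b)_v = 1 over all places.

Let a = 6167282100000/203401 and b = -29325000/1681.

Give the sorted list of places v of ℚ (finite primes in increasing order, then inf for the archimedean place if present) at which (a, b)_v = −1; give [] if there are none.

[3, 5, 23, 29]

(a, b) ≡ (12586290, -11730) mod (ℚ^×)²; places V = {2, 3, 5, 7, 11, 17, 23, 29, 37, 41, ∞}.
(a,b)_11: α=-2, u≡6; β=0, v≡6 (mod 11); (6|11)=-1, (6|11)=-1; sign (−1)^0·-1^0·-1^-2 = +1.
(a,b)_29: α=1, u≡7; β=0, v≡26 (mod 29); (7|29)=+1, (26|29)=-1; sign (−1)^0·+1^0·-1^1 = -1.
(a,b)_3: α=1, u≡2; β=1, v≡2 (mod 3); (2|3)=-1, (2|3)=-1; sign (−1)^1·-1^1·-1^1 = -1.
(a,b)_5: α=5, u≡2; β=5, v≡1 (mod 5); (2|5)=-1, (1|5)=+1; sign (−1)^0·-1^5·+1^5 = -1.
(a,b)_2: α=5, β=3; u≡1, v≡7 (mod 8); ε(u)ε(v)=0·1, αω(v)=5·0, βω(u)=3·0; sum ≡ 0  ⇒  +1.
(a,b)_37: α=1, u≡31; β=0, v≡1 (mod 37); (31|37)=-1, (1|37)=+1; sign (−1)^0·-1^0·+1^1 = +1.
(a,b)_17: α=1, u≡6; β=1, v≡5 (mod 17); (6|17)=-1, (5|17)=-1; sign (−1)^0·-1^1·-1^1 = +1.
(a,b)_7: α=2, u≡6; β=0, v≡2 (mod 7); (6|7)=-1, (2|7)=+1; sign (−1)^0·-1^0·+1^2 = +1.
(a,b)_∞: sgn(12586290)=+, sgn(-11730)=−, so +1.
(a,b)_23: α=1, u≡17; β=1, v≡14 (mod 23); (17|23)=-1, (14|23)=-1; sign (−1)^1·-1^1·-1^1 = -1.
(a,b)_41: α=-2, u≡38; β=-2, v≡4 (mod 41); (38|41)=-1, (4|41)=+1; sign (−1)^0·-1^-2·+1^-2 = +1.
Ram(12586290, -11730) = {3, 5, 23, 29}; no ℚ_3-point on the conic.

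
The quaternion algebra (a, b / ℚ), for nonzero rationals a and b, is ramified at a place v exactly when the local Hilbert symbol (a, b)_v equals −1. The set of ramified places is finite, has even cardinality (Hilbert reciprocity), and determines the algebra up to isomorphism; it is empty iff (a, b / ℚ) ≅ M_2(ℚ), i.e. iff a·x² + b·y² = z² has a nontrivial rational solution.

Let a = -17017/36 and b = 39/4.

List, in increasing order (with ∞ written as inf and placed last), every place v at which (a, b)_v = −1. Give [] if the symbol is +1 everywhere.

Mod squares: a ≡ -17017, b ≡ 39. Check v ∈ {∞, 2, 3, 7, 11, 13, 17}.
v=7: a=7^1·(≡5), b=7^0·(≡1) mod 7; (5|7)=-1, (1|7)=+1; (−1)^{1·0·3}·(-1)^0·(+1)^1 = +1.
v=13: a=13^1·(≡3), b=13^1·(≡4) mod 13; (3|13)=+1, (4|13)=+1; (−1)^{1·1·6}·(+1)^1·(+1)^1 = +1.
v=2: v_2(a)=-2, v_2(b)=-2; units ≡ 7, 7 (mod 8); ε·ε+αω+βω = 1·1+-2·0+-2·0 ≡ 1  ⇒  (a,b)_2 = -1.
v=3: a=3^-2·(≡2), b=3^1·(≡1) mod 3; (2|3)=-1, (1|3)=+1; (−1)^{-2·1·1}·(-1)^1·(+1)^-2 = -1.
v=∞: -17017 < 0 and 39 > 0  ⇒  (a,b)_∞ = +1.
v=11: a=11^1·(≡5), b=11^0·(≡7) mod 11; (5|11)=+1, (7|11)=-1; (−1)^{1·0·5}·(+1)^0·(-1)^1 = -1.
v=17: a=17^1·(≡1), b=17^0·(≡14) mod 17; (1|17)=+1, (14|17)=-1; (−1)^{1·0·8}·(+1)^0·(-1)^1 = -1.
(-17017, 39 / ℚ) ramifies at {2, 3, 11, 17}: a division algebra.

[2, 3, 11, 17]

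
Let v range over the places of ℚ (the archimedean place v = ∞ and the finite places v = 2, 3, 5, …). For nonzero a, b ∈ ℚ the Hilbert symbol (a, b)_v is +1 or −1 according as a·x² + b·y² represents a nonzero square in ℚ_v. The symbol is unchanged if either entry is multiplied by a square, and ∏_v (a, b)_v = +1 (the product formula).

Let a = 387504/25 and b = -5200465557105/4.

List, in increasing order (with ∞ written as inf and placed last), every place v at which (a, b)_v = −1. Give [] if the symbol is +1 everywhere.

[2, 13]

(a, b) ≡ (299, -131905) mod (ℚ^×)²; places V = {2, 3, 5, 7, 13, 23, 31, 37, ∞}.
(a,b)_∞: sgn(299)=+, sgn(-131905)=−, so +1.
(a,b)_7: α=0, u≡3; β=2, v≡6 (mod 7); (3|7)=-1, (6|7)=-1; sign (−1)^0·-1^2·-1^0 = +1.
(a,b)_3: α=4, u≡2; β=2, v≡2 (mod 3); (2|3)=-1, (2|3)=-1; sign (−1)^0·-1^2·-1^4 = +1.
(a,b)_23: α=1, u≡6; β=3, v≡5 (mod 23); (6|23)=+1, (5|23)=-1; sign (−1)^1·+1^3·-1^1 = +1.
(a,b)_13: α=1, u≡1; β=2, v≡6 (mod 13); (1|13)=+1, (6|13)=-1; sign (−1)^0·+1^2·-1^1 = -1.
(a,b)_37: α=0, u≡9; β=1, v≡23 (mod 37); (9|37)=+1, (23|37)=-1; sign (−1)^0·+1^1·-1^0 = +1.
(a,b)_31: α=0, u≡20; β=1, v≡11 (mod 31); (20|31)=+1, (11|31)=-1; sign (−1)^0·+1^1·-1^0 = +1.
(a,b)_5: α=-2, u≡4; β=1, v≡1 (mod 5); (4|5)=+1, (1|5)=+1; sign (−1)^0·+1^1·+1^-2 = +1.
(a,b)_2: α=4, β=-2; u≡3, v≡7 (mod 8); ε(u)ε(v)=1·1, αω(v)=4·0, βω(u)=-2·1; sum ≡ 1  ⇒  -1.
(299, -131905 / ℚ) ramifies at {2, 13}: a division algebra.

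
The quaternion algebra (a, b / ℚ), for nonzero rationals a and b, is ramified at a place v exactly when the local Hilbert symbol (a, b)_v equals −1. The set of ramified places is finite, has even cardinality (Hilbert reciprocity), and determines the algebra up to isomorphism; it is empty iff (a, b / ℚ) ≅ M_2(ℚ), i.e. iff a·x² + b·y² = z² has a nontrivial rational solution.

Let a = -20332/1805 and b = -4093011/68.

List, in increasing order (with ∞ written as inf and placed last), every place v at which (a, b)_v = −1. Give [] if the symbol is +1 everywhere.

(a, b) ≡ (-25415, -5083) mod (ℚ^×)²; places V = {2, 3, 5, 13, 17, 19, 23, ∞}.
(a,b)_23: α=1, u≡20; β=1, v≡6 (mod 23); (20|23)=-1, (6|23)=+1; sign (−1)^1·-1^1·+1^1 = +1.
(a,b)_13: α=1, u≡2; β=3, v≡3 (mod 13); (2|13)=-1, (3|13)=+1; sign (−1)^0·-1^3·+1^1 = -1.
(a,b)_∞: sgn(-25415)=−, sgn(-5083)=−, so -1.
(a,b)_3: α=0, u≡1; β=4, v≡2 (mod 3); (1|3)=+1, (2|3)=-1; sign (−1)^0·+1^4·-1^0 = +1.
(a,b)_2: α=2, β=-2; u≡1, v≡5 (mod 8); ε(u)ε(v)=0·0, αω(v)=2·1, βω(u)=-2·0; sum ≡ 0  ⇒  +1.
(a,b)_19: α=-2, u≡11; β=0, v≡11 (mod 19); (11|19)=+1, (11|19)=+1; sign (−1)^0·+1^0·+1^-2 = +1.
(a,b)_5: α=-1, u≡3; β=0, v≡3 (mod 5); (3|5)=-1, (3|5)=-1; sign (−1)^0·-1^0·-1^-1 = -1.
(a,b)_17: α=1, u≡15; β=-1, v≡7 (mod 17); (15|17)=+1, (7|17)=-1; sign (−1)^0·+1^-1·-1^1 = -1.
Ram(-25415, -5083) = {5, 13, 17, ∞}; no ℚ_5-point on the conic.

[5, 13, 17, inf]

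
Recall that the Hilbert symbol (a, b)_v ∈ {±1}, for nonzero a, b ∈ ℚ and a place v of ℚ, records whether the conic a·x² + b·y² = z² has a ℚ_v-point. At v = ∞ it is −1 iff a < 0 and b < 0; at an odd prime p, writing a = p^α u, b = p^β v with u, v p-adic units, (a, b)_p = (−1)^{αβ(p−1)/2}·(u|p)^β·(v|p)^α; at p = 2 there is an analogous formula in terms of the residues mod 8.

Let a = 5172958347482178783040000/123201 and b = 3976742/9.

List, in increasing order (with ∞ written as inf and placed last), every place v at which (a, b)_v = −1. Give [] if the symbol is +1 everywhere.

[2, 7, 11, 23]

(a, b) ≡ (1426, 81158) mod (ℚ^×)²; places V = {2, 3, 5, 7, 11, 13, 17, 23, 31, ∞}.
(a,b)_7: α=10, u≡5; β=3, v≡1 (mod 7); (5|7)=-1, (1|7)=+1; sign (−1)^0·-1^3·+1^10 = -1.
(a,b)_5: α=4, u≡4; β=0, v≡3 (mod 5); (4|5)=+1, (3|5)=-1; sign (−1)^0·+1^0·-1^4 = +1.
(a,b)_23: α=1, u≡2; β=0, v≡20 (mod 23); (2|23)=+1, (20|23)=-1; sign (−1)^0·+1^0·-1^1 = -1.
(a,b)_31: α=3, u≡27; β=1, v≡28 (mod 31); (27|31)=-1, (28|31)=+1; sign (−1)^1·-1^1·+1^3 = +1.
(a,b)_13: α=-2, u≡9; β=0, v≡9 (mod 13); (9|13)=+1, (9|13)=+1; sign (−1)^0·+1^0·+1^-2 = +1.
(a,b)_2: α=9, β=1; u≡1, v≡3 (mod 8); ε(u)ε(v)=0·1, αω(v)=9·1, βω(u)=1·0; sum ≡ 1  ⇒  -1.
(a,b)_∞: sgn(1426)=+, sgn(81158)=+, so +1.
(a,b)_3: α=-6, u≡1; β=-2, v≡2 (mod 3); (1|3)=+1, (2|3)=-1; sign (−1)^0·+1^-2·-1^-6 = +1.
(a,b)_17: α=4, u≡4; β=1, v≡12 (mod 17); (4|17)=+1, (12|17)=-1; sign (−1)^0·+1^1·-1^4 = +1.
(a,b)_11: α=0, u≡6; β=1, v≡2 (mod 11); (6|11)=-1, (2|11)=-1; sign (−1)^0·-1^1·-1^0 = -1.
Ram(1426, 81158) = {2, 7, 11, 23}; no ℚ_2-point on the conic.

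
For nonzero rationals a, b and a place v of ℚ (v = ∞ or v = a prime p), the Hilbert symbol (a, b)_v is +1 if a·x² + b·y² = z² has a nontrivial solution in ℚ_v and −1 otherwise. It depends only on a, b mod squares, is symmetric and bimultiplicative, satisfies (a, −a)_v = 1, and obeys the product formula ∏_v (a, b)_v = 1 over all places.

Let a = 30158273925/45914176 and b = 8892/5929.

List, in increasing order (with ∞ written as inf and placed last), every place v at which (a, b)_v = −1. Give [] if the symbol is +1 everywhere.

(a, b) ≡ (13, 247) mod (ℚ^×)²; places V = {2, 3, 5, 7, 11, 13, 19, ∞}.
(a,b)_7: α=-2, u≡6; β=-2, v≡1 (mod 7); (6|7)=-1, (1|7)=+1; sign (−1)^0·-1^-2·+1^-2 = +1.
(a,b)_13: α=5, u≡3; β=1, v≡8 (mod 13); (3|13)=+1, (8|13)=-1; sign (−1)^0·+1^1·-1^5 = -1.
(a,b)_19: α=2, u≡10; β=1, v≡12 (mod 19); (10|19)=-1, (12|19)=-1; sign (−1)^0·-1^1·-1^2 = -1.
(a,b)_∞: sgn(13)=+, sgn(247)=+, so +1.
(a,b)_5: α=2, u≡2; β=0, v≡3 (mod 5); (2|5)=-1, (3|5)=-1; sign (−1)^0·-1^0·-1^2 = +1.
(a,b)_3: α=2, u≡1; β=2, v≡1 (mod 3); (1|3)=+1, (1|3)=+1; sign (−1)^0·+1^2·+1^2 = +1.
(a,b)_11: α=-4, u≡10; β=-2, v≡3 (mod 11); (10|11)=-1, (3|11)=+1; sign (−1)^0·-1^-2·+1^-4 = +1.
(a,b)_2: α=-6, β=2; u≡5, v≡7 (mod 8); ε(u)ε(v)=0·1, αω(v)=-6·0, βω(u)=2·1; sum ≡ 0  ⇒  +1.
|Ram(13, 247)| = 2, even; anisotropic at {13, 19}.

[13, 19]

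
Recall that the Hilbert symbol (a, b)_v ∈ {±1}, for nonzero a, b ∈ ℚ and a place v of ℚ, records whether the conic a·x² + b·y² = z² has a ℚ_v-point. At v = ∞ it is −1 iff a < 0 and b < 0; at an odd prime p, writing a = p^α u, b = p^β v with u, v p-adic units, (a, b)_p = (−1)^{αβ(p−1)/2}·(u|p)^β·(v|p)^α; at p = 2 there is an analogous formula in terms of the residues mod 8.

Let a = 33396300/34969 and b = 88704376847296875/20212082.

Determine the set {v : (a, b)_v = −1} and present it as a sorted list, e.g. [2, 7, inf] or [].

(a, b) ≡ (4123, 8246) mod (ℚ^×)²; places V = {2, 3, 5, 7, 11, 17, 19, 31, ∞}.
(a,b)_5: α=2, u≡3; β=6, v≡1 (mod 5); (3|5)=-1, (1|5)=+1; sign (−1)^0·-1^6·+1^2 = +1.
(a,b)_3: α=4, u≡1; β=4, v≡2 (mod 3); (1|3)=+1, (2|3)=-1; sign (−1)^0·+1^4·-1^4 = +1.
(a,b)_7: α=1, u≡2; β=3, v≡2 (mod 7); (2|7)=+1, (2|7)=+1; sign (−1)^1·+1^3·+1^1 = -1.
(a,b)_2: α=2, β=-1; u≡3, v≡3 (mod 8); ε(u)ε(v)=1·1, αω(v)=2·1, βω(u)=-1·1; sum ≡ 0  ⇒  +1.
(a,b)_17: α=-2, u≡2; β=-4, v≡4 (mod 17); (2|17)=+1, (4|17)=+1; sign (−1)^0·+1^-4·+1^-2 = +1.
(a,b)_19: α=1, u≡18; β=3, v≡4 (mod 19); (18|19)=-1, (4|19)=+1; sign (−1)^1·-1^3·+1^1 = +1.
(a,b)_∞: sgn(4123)=+, sgn(8246)=+, so +1.
(a,b)_31: α=1, u≡19; β=3, v≡9 (mod 31); (19|31)=+1, (9|31)=+1; sign (−1)^1·+1^3·+1^1 = -1.
(a,b)_11: α=-2, u≡1; β=-2, v≡7 (mod 11); (1|11)=+1, (7|11)=-1; sign (−1)^0·+1^-2·-1^-2 = +1.
Ram(4123, 8246) = {7, 31}; no ℚ_7-point on the conic.

[7, 31]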